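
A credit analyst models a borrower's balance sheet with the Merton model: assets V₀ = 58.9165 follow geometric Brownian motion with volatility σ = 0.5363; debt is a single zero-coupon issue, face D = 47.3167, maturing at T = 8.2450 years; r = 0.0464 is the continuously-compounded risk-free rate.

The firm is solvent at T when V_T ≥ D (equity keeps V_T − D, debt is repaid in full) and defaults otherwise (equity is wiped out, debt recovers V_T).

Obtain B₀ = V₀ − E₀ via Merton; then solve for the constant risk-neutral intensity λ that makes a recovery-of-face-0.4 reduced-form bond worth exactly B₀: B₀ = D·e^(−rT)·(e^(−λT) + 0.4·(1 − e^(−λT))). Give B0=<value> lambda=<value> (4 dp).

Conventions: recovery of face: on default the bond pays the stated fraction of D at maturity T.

B0=18.6089 lambda=0.1484

Work the structural quantities from V₀ = 58.9165 against face 47.3167:
d₁ = [ln(V₀/D) + (r + σ²/2)T] / (σ√T)
   = [ln(58.9165/47.3167) + (0.0464 + 0.5·0.5363²)·8.2450] / (0.5363·√8.2450)
   = [0.219258 + 1.568272] / 1.539938 = 1.160781
d₂ = d₁ − σ√T = 1.160781 − 1.539938 = -0.379157
N(d₁) = 0.877134,  N(d₂) = 0.352286,  e^(−rT) = 0.682108
E₀ = V₀·N(d₁) − D·e^(−rT)·N(d₂)
   = 58.9165·0.877134 − 47.3167·0.682108·0.352286 = 40.307645
B₀ = V₀ − E₀ = 58.9165 − 40.307645 = 18.608855
e^(−λT) = (B₀·e^(rT)/D − 0.4)/(1 − 0.4) = (18.6089·1.466045/47.3167 − 0.4)/0.6 = 0.29428640
λ = −ln(0.29428640)/8.2450 = 0.148357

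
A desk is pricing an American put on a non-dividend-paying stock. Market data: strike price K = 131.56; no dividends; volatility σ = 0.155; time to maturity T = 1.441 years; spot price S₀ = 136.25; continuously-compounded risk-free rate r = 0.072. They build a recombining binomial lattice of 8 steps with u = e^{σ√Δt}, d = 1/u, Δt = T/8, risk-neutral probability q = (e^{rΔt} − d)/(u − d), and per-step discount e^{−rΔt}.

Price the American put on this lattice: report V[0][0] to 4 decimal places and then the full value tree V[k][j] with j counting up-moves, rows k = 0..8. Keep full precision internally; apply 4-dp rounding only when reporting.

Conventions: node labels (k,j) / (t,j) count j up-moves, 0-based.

price = 3.9869
tree:
3.9869
7.0603 1.8752
12.1069 3.6043 0.6789
19.7121 6.7286 1.4477 0.1436
26.8331 12.1069 3.0277 0.3486 0.0000
33.5007 19.7121 6.1687 0.8462 0.0000 0.0000
39.7438 26.8331 12.1069 2.0543 0.0000 0.0000 0.0000
45.5894 33.5007 19.7121 4.9871 0.0000 0.0000 0.0000 0.0000
51.0629 39.7438 26.8331 12.1069 0.0000 0.0000 0.0000 0.0000 0.0000

Δt=0.18013  u=1.06800  d=0.93633  q=0.58270  discount=0.98711
step 8 (expiry): payoffs max(K−S,0) = 51.0629 39.7438 26.8331 12.1069 0.0000 0.0000 0.0000 0.0000 0.0000
k=7: (k=7,j=0): S=85.9706, K−S=45.5894, hold=43.8942 ⇒ V=45.5894 exercise | (k=7,j=1): S=98.0593, K−S=33.5007, hold=31.8055 ⇒ V=33.5007 exercise | (k=7,j=2): S=111.8479, K−S=19.7121, hold=18.0169 ⇒ V=19.7121 exercise | (k=7,j=3): S=127.5754, K−S=3.9846, hold=4.9871 ⇒ V=4.9871 continue | (k=7,j=4): S=145.5144, K−S=0.0000, hold=0.0000 ⇒ V=0.0000 continue | (k=7,j=5): S=165.9759, K−S=0.0000, hold=0.0000 ⇒ V=0.0000 continue | (k=7,j=6): S=189.3146, K−S=0.0000, hold=0.0000 ⇒ V=0.0000 continue | (k=7,j=7): S=215.9351, K−S=0.0000, hold=0.0000 ⇒ V=0.0000 continue
k=6: (k=6,j=0): S=91.8162, K−S=39.7438, hold=38.0486 ⇒ V=39.7438 exercise | (k=6,j=1): S=104.7269, K−S=26.8331, hold=25.1379 ⇒ V=26.8331 exercise | (k=6,j=2): S=119.4531, K−S=12.1069, hold=10.9883 ⇒ V=12.1069 exercise | (k=6,j=3): S=136.2500, K−S=0.0000, hold=2.0543 ⇒ V=2.0543 continue | (k=6,j=4): S=155.4088, K−S=0.0000, hold=0.0000 ⇒ V=0.0000 continue | (k=6,j=5): S=177.2616, K−S=0.0000, hold=0.0000 ⇒ V=0.0000 continue | (k=6,j=6): S=202.1872, K−S=0.0000, hold=0.0000 ⇒ V=0.0000 continue
k=5: (k=5,j=0): S=98.0593, K−S=33.5007, hold=31.8055 ⇒ V=33.5007 exercise | (k=5,j=1): S=111.8479, K−S=19.7121, hold=18.0169 ⇒ V=19.7121 exercise | (k=5,j=2): S=127.5754, K−S=3.9846, hold=6.1687 ⇒ V=6.1687 continue | (k=5,j=3): S=145.5144, K−S=0.0000, hold=0.8462 ⇒ V=0.8462 continue | (k=5,j=4): S=165.9759, K−S=0.0000, hold=0.0000 ⇒ V=0.0000 continue | (k=5,j=5): S=189.3146, K−S=0.0000, hold=0.0000 ⇒ V=0.0000 continue
k=4: (k=4,j=0): S=104.7269, K−S=26.8331, hold=25.1379 ⇒ V=26.8331 exercise | (k=4,j=1): S=119.4531, K−S=12.1069, hold=11.6680 ⇒ V=12.1069 exercise | (k=4,j=2): S=136.2500, K−S=0.0000, hold=3.0277 ⇒ V=3.0277 continue | (k=4,j=3): S=155.4088, K−S=0.0000, hold=0.3486 ⇒ V=0.3486 continue | (k=4,j=4): S=177.2616, K−S=0.0000, hold=0.0000 ⇒ V=0.0000 continue
k=3: (k=3,j=0): S=111.8479, K−S=19.7121, hold=18.0169 ⇒ V=19.7121 exercise | (k=3,j=1): S=127.5754, K−S=3.9846, hold=6.7286 ⇒ V=6.7286 continue | (k=3,j=2): S=145.5144, K−S=0.0000, hold=1.4477 ⇒ V=1.4477 continue | (k=3,j=3): S=165.9759, K−S=0.0000, hold=0.1436 ⇒ V=0.1436 continue
k=2: (k=2,j=0): S=119.4531, K−S=12.1069, hold=11.9900 ⇒ V=12.1069 exercise | (k=2,j=1): S=136.2500, K−S=0.0000, hold=3.6043 ⇒ V=3.6043 continue | (k=2,j=2): S=155.4088, K−S=0.0000, hold=0.6789 ⇒ V=0.6789 continue
k=1: (k=1,j=0): S=127.5754, K−S=3.9846, hold=7.0603 ⇒ V=7.0603 continue | (k=1,j=1): S=145.5144, K−S=0.0000, hold=1.8752 ⇒ V=1.8752 continue
k=0: (k=0,j=0): S=136.2500, K−S=0.0000, hold=3.9869 ⇒ V=3.9869 continue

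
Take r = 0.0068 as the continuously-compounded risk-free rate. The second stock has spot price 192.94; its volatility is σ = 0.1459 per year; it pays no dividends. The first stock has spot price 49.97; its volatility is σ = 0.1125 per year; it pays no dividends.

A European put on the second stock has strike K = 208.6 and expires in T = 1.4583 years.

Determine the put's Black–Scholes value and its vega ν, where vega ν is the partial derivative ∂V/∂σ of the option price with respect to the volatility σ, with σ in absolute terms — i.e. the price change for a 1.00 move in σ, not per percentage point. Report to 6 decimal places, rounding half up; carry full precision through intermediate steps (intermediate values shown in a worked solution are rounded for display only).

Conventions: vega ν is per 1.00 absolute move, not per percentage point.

σ√T = 0.1459·√1.4583 = 0.176189
d₁ = (ln(S/K) + (r+σ²/2)T) / (σ√T) = (ln(192.94/208.6) + (0.0068+0.1459²/2)·1.4583) / 0.176189 = (-0.078039 + 0.025438) / 0.176189 = -0.298552
d₂ = d₁ − σ√T = -0.298552 − 0.176189 = -0.474741
e^{−rT} = 0.990133
N(−d₁) = 0.617359,  N(−d₂) = 0.682514
Put price V = K·e^{−rT}·N(−d₂) − S·N(−d₁) = 140.967608 − 119.113253 = 21.854355
φ(d₁) = (1/√(2π))·e^{−d₁²/2} = 0.381553
ν = S·φ(d₁)·√T = 88.899789

price = 21.854355
ν = 88.899789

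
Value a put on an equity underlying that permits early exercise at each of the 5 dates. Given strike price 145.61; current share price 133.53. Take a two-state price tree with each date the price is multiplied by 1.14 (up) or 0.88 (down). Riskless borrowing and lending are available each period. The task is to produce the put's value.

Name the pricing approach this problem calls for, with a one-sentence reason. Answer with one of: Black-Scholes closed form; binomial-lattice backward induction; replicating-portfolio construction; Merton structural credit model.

Key observation: with exercise allowed before expiry on a discrete up/down model (5 steps from spot 133.53), the strike-145.61 put's value must be rolled back through the tree testing early exercise at each node.

framework: binomial-lattice backward induction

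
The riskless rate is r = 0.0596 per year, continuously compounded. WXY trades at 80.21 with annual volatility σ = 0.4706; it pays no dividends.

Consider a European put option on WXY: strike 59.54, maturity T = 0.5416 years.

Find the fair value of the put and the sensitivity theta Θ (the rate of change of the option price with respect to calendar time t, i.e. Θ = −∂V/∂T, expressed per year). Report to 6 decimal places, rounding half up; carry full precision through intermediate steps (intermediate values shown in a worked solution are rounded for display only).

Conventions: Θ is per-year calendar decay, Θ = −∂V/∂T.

price = 2.121554
Θ = -4.675093

σ√T = 0.4706·√0.5416 = 0.346331
d₁ = (ln(S/K) + (r+σ²/2)T) / (σ√T) = (ln(80.21/59.54) + (0.0596+0.4706²/2)·0.5416) / 0.346331 = (0.298000 + 0.092252) / 0.346331 = 1.126818
d₂ = d₁ − σ√T = 1.126818 − 0.346331 = 0.780487
e^{−rT} = 0.968236
N(−d₁) = 0.129910,  N(−d₂) = 0.217552
Put price V = K·e^{−rT}·N(−d₂) − S·N(−d₁) = 12.541620 − 10.420066 = 2.121554
φ(d₁) = (1/√(2π))·e^{−d₁²/2} = 0.211444
Θ = −S·φ(d₁)·σ/(2√T) + r·K·e^{−rT}·N(−d₂) = −5.422574 + 0.747481 = -4.675093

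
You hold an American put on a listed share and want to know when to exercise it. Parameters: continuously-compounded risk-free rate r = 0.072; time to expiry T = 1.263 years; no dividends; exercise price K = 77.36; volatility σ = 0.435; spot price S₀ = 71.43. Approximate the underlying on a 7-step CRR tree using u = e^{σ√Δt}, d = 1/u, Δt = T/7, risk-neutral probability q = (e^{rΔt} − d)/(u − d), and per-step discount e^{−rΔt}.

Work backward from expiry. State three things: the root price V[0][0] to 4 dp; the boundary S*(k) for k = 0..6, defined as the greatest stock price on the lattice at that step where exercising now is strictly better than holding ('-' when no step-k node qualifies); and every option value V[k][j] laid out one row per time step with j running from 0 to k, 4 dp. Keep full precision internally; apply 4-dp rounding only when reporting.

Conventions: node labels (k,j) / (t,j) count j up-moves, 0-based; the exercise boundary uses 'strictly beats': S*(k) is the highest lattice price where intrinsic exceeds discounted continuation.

price = 14.5299
boundary = - - 49.3614 41.0337 49.3614 41.0337 49.3614
tree:
14.5299
20.5285 8.6528
27.9986 13.2749 4.0564
36.3263 19.6888 6.9305 1.1628
43.2490 27.9986 11.5356 2.3059 0.0000
49.0038 36.3263 18.4972 4.5726 0.0000 0.0000
53.7877 43.2490 27.9986 9.0675 0.0000 0.0000 0.0000
57.7646 49.0038 36.3263 17.9808 0.0000 0.0000 0.0000 0.0000

params: Δt=0.18043 u=1.20295 d=0.83129 q=0.48912 e^(-rΔt)=0.98709
t_7 payoffs: 57.7646 49.0038 36.3263 17.9808 0.0000 0.0000 0.0000 0.0000
t_6: node(6,0) S=23.5723 payoff=53.7877 vs cont=52.7893 → 53.7877 [stop]  node(6,1) S=34.1110 payoff=43.2490 vs cont=42.2505 → 43.2490 [stop]  node(6,2) S=49.3614 payoff=27.9986 vs cont=27.0001 → 27.9986 [stop]  node(6,3) S=71.4300 payoff=5.9300 vs cont=9.0675 → 9.0675 [wait]  node(6,4) S=103.3650 payoff=0.0000 vs cont=0.0000 → 0.0000 [wait]  node(6,5) S=149.5777 payoff=0.0000 vs cont=0.0000 → 0.0000 [wait]  node(6,6) S=216.4511 payoff=0.0000 vs cont=0.0000 → 0.0000 [wait]  ⇒ S*(6)=49.3614
t_5: node(5,0) S=28.3562 payoff=49.0038 vs cont=48.0053 → 49.0038 [stop]  node(5,1) S=41.0337 payoff=36.3263 vs cont=35.3278 → 36.3263 [stop]  node(5,2) S=59.3792 payoff=17.9808 vs cont=18.4972 → 18.4972 [wait]  node(5,3) S=85.9265 payoff=0.0000 vs cont=4.5726 → 4.5726 [wait]  node(5,4) S=124.3427 payoff=0.0000 vs cont=0.0000 → 0.0000 [wait]  node(5,5) S=179.9340 payoff=0.0000 vs cont=0.0000 → 0.0000 [wait]  ⇒ S*(5)=41.0337
t_4: node(4,0) S=34.1110 payoff=43.2490 vs cont=42.2505 → 43.2490 [stop]  node(4,1) S=49.3614 payoff=27.9986 vs cont=27.2494 → 27.9986 [stop]  node(4,2) S=71.4300 payoff=5.9300 vs cont=11.5356 → 11.5356 [wait]  node(4,3) S=103.3650 payoff=0.0000 vs cont=2.3059 → 2.3059 [wait]  node(4,4) S=149.5777 payoff=0.0000 vs cont=0.0000 → 0.0000 [wait]  ⇒ S*(4)=49.3614
t_3: node(3,0) S=41.0337 payoff=36.3263 vs cont=35.3278 → 36.3263 [stop]  node(3,1) S=59.3792 payoff=17.9808 vs cont=19.6888 → 19.6888 [wait]  node(3,2) S=85.9265 payoff=0.0000 vs cont=6.9305 → 6.9305 [wait]  node(3,3) S=124.3427 payoff=0.0000 vs cont=1.1628 → 1.1628 [wait]  ⇒ S*(3)=41.0337
t_2: node(2,0) S=49.3614 payoff=27.9986 vs cont=27.8247 → 27.9986 [stop]  node(2,1) S=71.4300 payoff=5.9300 vs cont=13.2749 → 13.2749 [wait]  node(2,2) S=103.3650 payoff=0.0000 vs cont=4.0564 → 4.0564 [wait]  ⇒ S*(2)=49.3614
t_1: node(1,0) S=59.3792 payoff=17.9808 vs cont=20.5285 → 20.5285 [wait]  node(1,1) S=85.9265 payoff=0.0000 vs cont=8.6528 → 8.6528 [wait]  ⇒ S*(1)=-
t_0: node(0,0) S=71.4300 payoff=5.9300 vs cont=14.5299 → 14.5299 [wait]  ⇒ S*(0)=-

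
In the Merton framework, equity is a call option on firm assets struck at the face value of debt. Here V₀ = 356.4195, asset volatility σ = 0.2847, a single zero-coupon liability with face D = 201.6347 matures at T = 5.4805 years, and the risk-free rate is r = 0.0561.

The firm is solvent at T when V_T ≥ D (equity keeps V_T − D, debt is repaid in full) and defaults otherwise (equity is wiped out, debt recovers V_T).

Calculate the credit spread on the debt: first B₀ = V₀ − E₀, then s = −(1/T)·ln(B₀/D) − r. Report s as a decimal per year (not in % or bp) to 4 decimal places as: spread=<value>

Equity is a call on the firm's assets struck at D = 201.6347:
d₁ = [ln(V₀/D) + (r + σ²/2)T] / (σ√T)
   = [ln(356.4195/201.6347) + (0.0561 + 0.5·0.2847²)·5.4805] / (0.2847·√5.4805)
   = [0.569651 + 0.529565] / 0.666496 = 1.649245
d₂ = d₁ − σ√T = 1.649245 − 0.666496 = 0.982749
N(d₁) = 0.950451,  N(d₂) = 0.837135,  e^(−rT) = 0.735315
E₀ = V₀·N(d₁) − D·e^(−rT)·N(d₂)
   = 356.4195·0.950451 − 201.6347·0.735315·0.837135 = 214.641574
B₀ = V₀ − E₀ = 356.4195 − 214.641574 = 141.777926
spread = −(1/T)·ln(B₀/D) − r = −(1/5.4805)·ln(141.777926/201.6347) − 0.0561 = 0.00816343

spread=0.0082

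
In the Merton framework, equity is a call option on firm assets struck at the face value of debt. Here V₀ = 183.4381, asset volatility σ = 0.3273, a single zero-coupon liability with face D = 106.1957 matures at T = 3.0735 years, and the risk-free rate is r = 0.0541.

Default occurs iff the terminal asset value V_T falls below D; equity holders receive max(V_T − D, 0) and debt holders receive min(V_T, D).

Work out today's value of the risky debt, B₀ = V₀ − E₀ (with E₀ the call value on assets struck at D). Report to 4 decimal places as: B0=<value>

Apply the equity-as-call identities (strike 106.1957, horizon 3.0735 years):
d₁ = [ln(V₀/D) + (r + σ²/2)T] / (σ√T)
   = [ln(183.4381/106.1957) + (0.0541 + 0.5·0.3273²)·3.0735] / (0.3273·√3.0735)
   = [0.546594 + 0.330901] / 0.573803 = 1.529262
d₂ = d₁ − σ√T = 1.529262 − 0.573803 = 0.955459
N(d₁) = 0.936900,  N(d₂) = 0.830327,  e^(−rT) = 0.846812
E₀ = V₀·N(d₁) − D·e^(−rT)·N(d₂)
   = 183.4381·0.936900 − 106.1957·0.846812·0.830327 = 97.193688
B₀ = V₀ − E₀ = 183.4381 − 97.193688 = 86.244412

B0=86.2444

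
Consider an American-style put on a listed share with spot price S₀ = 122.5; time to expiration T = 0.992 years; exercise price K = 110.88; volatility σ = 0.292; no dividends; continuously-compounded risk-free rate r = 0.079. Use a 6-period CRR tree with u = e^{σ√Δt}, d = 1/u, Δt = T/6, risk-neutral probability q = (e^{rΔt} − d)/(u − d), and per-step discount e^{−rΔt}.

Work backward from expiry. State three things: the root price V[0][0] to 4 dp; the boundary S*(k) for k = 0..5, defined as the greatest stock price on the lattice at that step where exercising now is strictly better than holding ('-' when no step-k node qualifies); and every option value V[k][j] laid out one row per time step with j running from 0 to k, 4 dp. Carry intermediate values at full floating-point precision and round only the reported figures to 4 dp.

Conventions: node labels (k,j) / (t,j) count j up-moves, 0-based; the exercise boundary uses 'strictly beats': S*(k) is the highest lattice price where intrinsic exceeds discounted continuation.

price = 6.1151
boundary = - - - 85.7914 76.1868 85.7914
tree:
6.1151
10.1455 2.6301
16.2861 4.8566 0.6862
25.0886 8.7481 1.4655 0.0000
34.6932 15.2151 3.1296 0.0000 0.0000
43.2225 25.0886 6.6835 0.0000 0.0000 0.0000
50.7970 34.6932 14.2732 0.0000 0.0000 0.0000 0.0000

params: Δt=0.16533 u=1.12607 d=0.88805 q=0.52559 e^(-rΔt)=0.98702
t_6 payoffs: 50.7970 34.6932 14.2732 0.0000 0.0000 0.0000 0.0000
t_5: node(5,0) S=67.6575 payoff=43.2225 vs cont=41.7837 → 43.2225 [stop]  node(5,1) S=85.7914 payoff=25.0886 vs cont=23.6498 → 25.0886 [stop]  node(5,2) S=108.7857 payoff=2.0943 vs cont=6.6835 → 6.6835 [wait]  node(5,3) S=137.9432 payoff=0.0000 vs cont=0.0000 → 0.0000 [wait]  node(5,4) S=174.9155 payoff=0.0000 vs cont=0.0000 → 0.0000 [wait]  node(5,5) S=221.7974 payoff=0.0000 vs cont=0.0000 → 0.0000 [wait]  ⇒ S*(5)=85.7914
t_4: node(4,0) S=76.1868 payoff=34.6932 vs cont=33.2544 → 34.6932 [stop]  node(4,1) S=96.6068 payoff=14.2732 vs cont=15.2151 → 15.2151 [wait]  node(4,2) S=122.5000 payoff=0.0000 vs cont=3.1296 → 3.1296 [wait]  node(4,3) S=155.3332 payoff=0.0000 vs cont=0.0000 → 0.0000 [wait]  node(4,4) S=196.9665 payoff=0.0000 vs cont=0.0000 → 0.0000 [wait]  ⇒ S*(4)=76.1868
t_3: node(3,0) S=85.7914 payoff=25.0886 vs cont=24.1384 → 25.0886 [stop]  node(3,1) S=108.7857 payoff=2.0943 vs cont=8.7481 → 8.7481 [wait]  node(3,2) S=137.9432 payoff=0.0000 vs cont=1.4655 → 1.4655 [wait]  node(3,3) S=174.9155 payoff=0.0000 vs cont=0.0000 → 0.0000 [wait]  ⇒ S*(3)=85.7914
t_2: node(2,0) S=96.6068 payoff=14.2732 vs cont=16.2861 → 16.2861 [wait]  node(2,1) S=122.5000 payoff=0.0000 vs cont=4.8566 → 4.8566 [wait]  node(2,2) S=155.3332 payoff=0.0000 vs cont=0.6862 → 0.6862 [wait]  ⇒ S*(2)=-
t_1: node(1,0) S=108.7857 payoff=2.0943 vs cont=10.1455 → 10.1455 [wait]  node(1,1) S=137.9432 payoff=0.0000 vs cont=2.6301 → 2.6301 [wait]  ⇒ S*(1)=-
t_0: node(0,0) S=122.5000 payoff=0.0000 vs cont=6.1151 → 6.1151 [wait]  ⇒ S*(0)=-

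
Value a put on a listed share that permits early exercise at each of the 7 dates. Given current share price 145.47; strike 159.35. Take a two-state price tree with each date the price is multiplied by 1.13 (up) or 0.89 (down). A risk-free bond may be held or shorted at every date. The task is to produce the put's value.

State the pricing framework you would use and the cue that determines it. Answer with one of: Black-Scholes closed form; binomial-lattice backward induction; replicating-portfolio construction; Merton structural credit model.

Key observation: the put (strike 159.35 on spot 145.47) is American-style on a 7-step discrete price model, so the early-exercise decision at every node requires stepwise backward valuation — a closed form cannot price the exercise right.

framework: binomial-lattice backward induction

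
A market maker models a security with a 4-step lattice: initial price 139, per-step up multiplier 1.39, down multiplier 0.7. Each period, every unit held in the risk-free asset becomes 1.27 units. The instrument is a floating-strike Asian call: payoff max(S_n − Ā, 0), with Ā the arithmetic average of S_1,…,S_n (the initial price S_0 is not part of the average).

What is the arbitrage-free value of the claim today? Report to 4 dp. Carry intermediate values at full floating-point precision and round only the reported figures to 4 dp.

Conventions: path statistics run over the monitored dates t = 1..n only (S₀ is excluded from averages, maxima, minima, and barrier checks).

With p* = (R−d)/(u−d) = 0.8261, sum probability × payoff across the paths and divide by R^4.
Enumerate all 2^4 = 16 price paths (U = up ×1.39, D = down ×0.7); each path with k up-moves has probability p*^k·(1−p*)^(4−k).
DDDD: Ā=61.6152, payoff=0.0000, prob=0.000915
UDDD: Ā=122.3502, payoff=0.0000, prob=0.004345
DUDD: Ā=98.3727, payoff=0.0000, prob=0.004345
UUDD: Ā=195.3401, payoff=0.0000, prob=0.020640
DDUD: Ā=81.5885, payoff=0.0000, prob=0.004345
UDUD: Ā=162.0114, payoff=0.0000, prob=0.020640
DUUD: Ā=138.0339, payoff=0.0000, prob=0.020640
UUUD: Ā=274.0959, payoff=0.0000, prob=0.098041
DDDU: Ā=69.8395, payoff=0.0000, prob=0.004345
UDDU: Ā=138.6813, payoff=0.0000, prob=0.020640
DUDU: Ā=114.7038, payoff=16.8915, prob=0.020640
UUDU: Ā=227.7690, payoff=33.5417, prob=0.098041
DDUU: Ā=97.9196, payoff=33.6758, prob=0.020640
UDUU: Ā=194.4403, payoff=66.8705, prob=0.098041
DUUU: Ā=170.4628, payoff=90.8480, prob=0.098041
UUUU: Ā=338.4903, payoff=180.3981, prob=0.465697
Price = Σ prob·payoff / R^4 = 103.805916 / 2.601446 = 39.9032

price = 39.9032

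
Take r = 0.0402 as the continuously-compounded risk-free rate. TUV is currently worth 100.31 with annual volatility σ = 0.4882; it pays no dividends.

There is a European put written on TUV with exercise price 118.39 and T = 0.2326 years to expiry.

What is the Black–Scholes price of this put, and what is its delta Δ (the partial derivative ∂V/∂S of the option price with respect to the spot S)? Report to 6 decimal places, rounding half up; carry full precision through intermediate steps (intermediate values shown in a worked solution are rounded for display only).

σ√T = 0.4882·√0.2326 = 0.235452
d₁ = (ln(S/K) + (r+σ²/2)T) / (σ√T) = (ln(100.31/118.39) + (0.0402+0.4882²/2)·0.2326) / 0.235452 = (-0.165719 + 0.037069) / 0.235452 = -0.546393
d₂ = d₁ − σ√T = -0.546393 − 0.235452 = -0.781846
e^{−rT} = 0.990693
N(−d₁) = 0.707602,  N(−d₂) = 0.782847
Put price V = K·e^{−rT}·N(−d₂) − S·N(−d₁) = 91.818716 − 70.979580 = 20.839136
Δ = −N(−d₁) = -0.707602

price = 20.839136
Δ = -0.707602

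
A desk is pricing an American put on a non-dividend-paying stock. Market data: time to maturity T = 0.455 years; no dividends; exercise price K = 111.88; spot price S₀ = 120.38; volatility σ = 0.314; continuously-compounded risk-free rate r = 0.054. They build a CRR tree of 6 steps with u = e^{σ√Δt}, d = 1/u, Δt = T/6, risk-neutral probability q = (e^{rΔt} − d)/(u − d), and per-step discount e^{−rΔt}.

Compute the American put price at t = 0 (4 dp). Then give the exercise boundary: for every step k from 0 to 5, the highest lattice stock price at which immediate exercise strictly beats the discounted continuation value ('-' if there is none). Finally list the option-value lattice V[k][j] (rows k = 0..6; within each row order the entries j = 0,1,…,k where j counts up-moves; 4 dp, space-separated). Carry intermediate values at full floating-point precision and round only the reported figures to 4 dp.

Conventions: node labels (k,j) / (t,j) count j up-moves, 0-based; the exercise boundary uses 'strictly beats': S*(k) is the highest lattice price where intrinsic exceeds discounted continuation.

price = 5.5178
boundary = - - - - 85.1810 92.8743
tree:
5.5178
8.6739 2.4331
13.1970 4.2594 0.6419
19.2683 7.2842 1.2946 0.0000
26.6990 12.0571 2.6107 0.0000 0.0000
33.7551 19.0057 5.2649 0.0000 0.0000 0.0000
40.2266 26.6990 10.6175 0.0000 0.0000 0.0000 0.0000

params: Δt=0.07583 u=1.09032 d=0.91716 q=0.50209 e^(-rΔt)=0.99591
t_6 payoffs: 40.2266 26.6990 10.6175 0.0000 0.0000 0.0000 0.0000
t_5: node(5,0) S=78.1249 payoff=33.7551 vs cont=33.2979 → 33.7551 [stop]  node(5,1) S=92.8743 payoff=19.0057 vs cont=18.5485 → 19.0057 [stop]  node(5,2) S=110.4082 payoff=1.4718 vs cont=5.2649 → 5.2649 [wait]  node(5,3) S=131.2524 payoff=0.0000 vs cont=0.0000 → 0.0000 [wait]  node(5,4) S=156.0318 payoff=0.0000 vs cont=0.0000 → 0.0000 [wait]  node(5,5) S=185.4894 payoff=0.0000 vs cont=0.0000 → 0.0000 [wait]  ⇒ S*(5)=92.8743
t_4: node(4,0) S=85.1810 payoff=26.6990 vs cont=26.2418 → 26.6990 [stop]  node(4,1) S=101.2625 payoff=10.6175 vs cont=12.0571 → 12.0571 [wait]  node(4,2) S=120.3800 payoff=0.0000 vs cont=2.6107 → 2.6107 [wait]  node(4,3) S=143.1068 payoff=0.0000 vs cont=0.0000 → 0.0000 [wait]  node(4,4) S=170.1242 payoff=0.0000 vs cont=0.0000 → 0.0000 [wait]  ⇒ S*(4)=85.1810
t_3: node(3,0) S=92.8743 payoff=19.0057 vs cont=19.2683 → 19.2683 [wait]  node(3,1) S=110.4082 payoff=1.4718 vs cont=7.2842 → 7.2842 [wait]  node(3,2) S=131.2524 payoff=0.0000 vs cont=1.2946 → 1.2946 [wait]  node(3,3) S=156.0318 payoff=0.0000 vs cont=0.0000 → 0.0000 [wait]  ⇒ S*(3)=-
t_2: node(2,0) S=101.2625 payoff=10.6175 vs cont=13.1970 → 13.1970 [wait]  node(2,1) S=120.3800 payoff=0.0000 vs cont=4.2594 → 4.2594 [wait]  node(2,2) S=143.1068 payoff=0.0000 vs cont=0.6419 → 0.6419 [wait]  ⇒ S*(2)=-
t_1: node(1,0) S=110.4082 payoff=1.4718 vs cont=8.6739 → 8.6739 [wait]  node(1,1) S=131.2524 payoff=0.0000 vs cont=2.4331 → 2.4331 [wait]  ⇒ S*(1)=-
t_0: node(0,0) S=120.3800 payoff=0.0000 vs cont=5.5178 → 5.5178 [wait]  ⇒ S*(0)=-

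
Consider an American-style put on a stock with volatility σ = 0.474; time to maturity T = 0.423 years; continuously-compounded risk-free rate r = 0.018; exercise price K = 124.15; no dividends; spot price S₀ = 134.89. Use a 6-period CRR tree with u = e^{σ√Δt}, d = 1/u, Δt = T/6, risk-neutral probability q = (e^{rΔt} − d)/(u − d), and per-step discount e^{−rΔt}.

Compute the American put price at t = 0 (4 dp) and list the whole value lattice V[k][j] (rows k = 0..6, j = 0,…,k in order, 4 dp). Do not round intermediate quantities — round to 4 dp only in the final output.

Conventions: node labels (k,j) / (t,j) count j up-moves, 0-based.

params: Δt=0.07050 u=1.13412 d=0.88174 q=0.47361 e^(-rΔt)=0.99873
t_6 payoffs: 60.7588 42.6146 19.2772 0.0000 0.0000 0.0000 0.0000
k=5: node(5,0) S=71.8932 payoff=52.2568 vs cont=52.0994 → 52.2568 [stop]  node(5,1) S=92.4708 payoff=31.6792 vs cont=31.5218 → 31.6792 [stop]  node(5,2) S=118.9382 payoff=5.2118 vs cont=10.1345 → 10.1345 [wait]  node(5,3) S=152.9812 payoff=0.0000 vs cont=0.0000 → 0.0000 [wait]  node(5,4) S=196.7683 payoff=0.0000 vs cont=0.0000 → 0.0000 [wait]  node(5,5) S=253.0882 payoff=0.0000 vs cont=0.0000 → 0.0000 [wait]
k=4: node(4,0) S=81.5354 payoff=42.6146 vs cont=42.4572 → 42.6146 [stop]  node(4,1) S=104.8728 payoff=19.2772 vs cont=21.4482 → 21.4482 [wait]  node(4,2) S=134.8900 payoff=0.0000 vs cont=5.3279 → 5.3279 [wait]  node(4,3) S=173.4989 payoff=0.0000 vs cont=0.0000 → 0.0000 [wait]  node(4,4) S=223.1585 payoff=0.0000 vs cont=0.0000 → 0.0000 [wait]
k=3: node(3,0) S=92.4708 payoff=31.6792 vs cont=32.5487 → 32.5487 [wait]  node(3,1) S=118.9382 payoff=5.2118 vs cont=13.7960 → 13.7960 [wait]  node(3,2) S=152.9812 payoff=0.0000 vs cont=2.8010 → 2.8010 [wait]  node(3,3) S=196.7683 payoff=0.0000 vs cont=0.0000 → 0.0000 [wait]
k=2: node(2,0) S=104.8728 payoff=19.2772 vs cont=23.6372 → 23.6372 [wait]  node(2,1) S=134.8900 payoff=0.0000 vs cont=8.5778 → 8.5778 [wait]  node(2,2) S=173.4989 payoff=0.0000 vs cont=1.4726 → 1.4726 [wait]
k=1: node(1,0) S=118.9382 payoff=5.2118 vs cont=16.4840 → 16.4840 [wait]  node(1,1) S=152.9812 payoff=0.0000 vs cont=5.2061 → 5.2061 [wait]
k=0: node(0,0) S=134.8900 payoff=0.0000 vs cont=11.1285 → 11.1285 [wait]

price = 11.1285
tree:
11.1285
16.4840 5.2061
23.6372 8.5778 1.4726
32.5487 13.7960 2.8010 0.0000
42.6146 21.4482 5.3279 0.0000 0.0000
52.2568 31.6792 10.1345 0.0000 0.0000 0.0000
60.7588 42.6146 19.2772 0.0000 0.0000 0.0000 0.0000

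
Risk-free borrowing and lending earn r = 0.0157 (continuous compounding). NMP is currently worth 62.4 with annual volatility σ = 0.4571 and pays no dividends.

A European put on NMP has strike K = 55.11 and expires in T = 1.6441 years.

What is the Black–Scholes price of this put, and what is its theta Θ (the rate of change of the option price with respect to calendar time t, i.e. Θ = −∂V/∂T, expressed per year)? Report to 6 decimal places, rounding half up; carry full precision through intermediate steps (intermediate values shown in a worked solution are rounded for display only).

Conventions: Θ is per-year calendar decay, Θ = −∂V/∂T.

price = 9.457878
Θ = -3.382312

σ√T = 0.4571·√1.6441 = 0.586105
d₁ = (ln(S/K) + (r+σ²/2)T) / (σ√T) = (ln(62.4/55.11) + (0.0157+0.4571²/2)·1.6441) / 0.586105 = (0.124234 + 0.197572) / 0.586105 = 0.549059
d₂ = d₁ − σ√T = 0.549059 − 0.586105 = -0.037046
e^{−rT} = 0.974518
N(−d₁) = 0.291483,  N(−d₂) = 0.514776
Put price V = K·e^{−rT}·N(−d₂) − S·N(−d₁) = 27.646394 − 18.188515 = 9.457878
φ(d₁) = (1/√(2π))·e^{−d₁²/2} = 0.343121
Θ = −S·φ(d₁)·σ/(2√T) + r·K·e^{−rT}·N(−d₂) = −3.816361 + 0.434048 = -3.382312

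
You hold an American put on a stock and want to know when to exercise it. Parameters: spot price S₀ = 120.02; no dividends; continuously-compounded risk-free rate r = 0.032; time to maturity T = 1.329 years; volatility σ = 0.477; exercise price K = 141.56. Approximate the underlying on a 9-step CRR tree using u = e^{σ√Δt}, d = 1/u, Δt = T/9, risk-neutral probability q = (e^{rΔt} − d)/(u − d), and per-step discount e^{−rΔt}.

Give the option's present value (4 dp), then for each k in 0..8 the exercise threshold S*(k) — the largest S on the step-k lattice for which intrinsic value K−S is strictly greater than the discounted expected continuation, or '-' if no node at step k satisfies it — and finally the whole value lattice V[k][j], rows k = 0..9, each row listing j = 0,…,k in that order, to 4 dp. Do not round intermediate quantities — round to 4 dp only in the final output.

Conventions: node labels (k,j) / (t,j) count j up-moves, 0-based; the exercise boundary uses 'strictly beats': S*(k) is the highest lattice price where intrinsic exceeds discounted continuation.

params: Δt=0.14767 u=1.20117 d=0.83252 q=0.46715 e^(-rΔt)=0.99529
t_9 payoffs: 118.5030 108.2930 93.5618 72.3073 41.6410 0.0000 0.0000 0.0000 0.0000 0.0000
t_8: node(8,0) S=27.6954 payoff=113.8646 vs cont=113.1972 → 113.8646 [stop]  node(8,1) S=39.9595 payoff=101.6005 vs cont=100.9332 → 101.6005 [stop]  node(8,2) S=57.6542 payoff=83.9058 vs cont=83.2385 → 83.9058 [stop]  node(8,3) S=83.1845 payoff=58.3755 vs cont=57.7082 → 58.3755 [stop]  node(8,4) S=120.0200 payoff=21.5400 vs cont=22.0838 → 22.0838 [wait]  node(8,5) S=173.1669 payoff=0.0000 vs cont=0.0000 → 0.0000 [wait]  node(8,6) S=249.8482 payoff=0.0000 vs cont=0.0000 → 0.0000 [wait]  node(8,7) S=360.4853 payoff=0.0000 vs cont=0.0000 → 0.0000 [wait]  node(8,8) S=520.1144 payoff=0.0000 vs cont=0.0000 → 0.0000 [wait]  ⇒ S*(8)=83.1845
t_7: node(7,0) S=33.2670 payoff=108.2930 vs cont=107.6256 → 108.2930 [stop]  node(7,1) S=47.9982 payoff=93.5618 vs cont=92.8944 → 93.5618 [stop]  node(7,2) S=69.2527 payoff=72.3073 vs cont=71.6400 → 72.3073 [stop]  node(7,3) S=99.9190 payoff=41.6410 vs cont=41.2265 → 41.6410 [stop]  node(7,4) S=144.1648 payoff=0.0000 vs cont=11.7118 → 11.7118 [wait]  node(7,5) S=208.0035 payoff=0.0000 vs cont=0.0000 → 0.0000 [wait]  node(7,6) S=300.1110 payoff=0.0000 vs cont=0.0000 → 0.0000 [wait]  node(7,7) S=433.0053 payoff=0.0000 vs cont=0.0000 → 0.0000 [wait]  ⇒ S*(7)=99.9190
t_6: node(6,0) S=39.9595 payoff=101.6005 vs cont=100.9332 → 101.6005 [stop]  node(6,1) S=57.6542 payoff=83.9058 vs cont=83.2385 → 83.9058 [stop]  node(6,2) S=83.1845 payoff=58.3755 vs cont=57.7082 → 58.3755 [stop]  node(6,3) S=120.0200 payoff=21.5400 vs cont=27.5292 → 27.5292 [wait]  node(6,4) S=173.1669 payoff=0.0000 vs cont=6.2112 → 6.2112 [wait]  node(6,5) S=249.8482 payoff=0.0000 vs cont=0.0000 → 0.0000 [wait]  node(6,6) S=360.4853 payoff=0.0000 vs cont=0.0000 → 0.0000 [wait]  ⇒ S*(6)=83.1845
t_5: node(5,0) S=47.9982 payoff=93.5618 vs cont=92.8944 → 93.5618 [stop]  node(5,1) S=69.2527 payoff=72.3073 vs cont=71.6400 → 72.3073 [stop]  node(5,2) S=99.9190 payoff=41.6410 vs cont=43.7583 → 43.7583 [wait]  node(5,3) S=144.1648 payoff=0.0000 vs cont=17.4876 → 17.4876 [wait]  node(5,4) S=208.0035 payoff=0.0000 vs cont=3.2940 → 3.2940 [wait]  node(5,5) S=300.1110 payoff=0.0000 vs cont=0.0000 → 0.0000 [wait]  ⇒ S*(5)=69.2527
t_4: node(4,0) S=57.6542 payoff=83.9058 vs cont=83.2385 → 83.9058 [stop]  node(4,1) S=83.1845 payoff=58.3755 vs cont=58.6926 → 58.6926 [wait]  node(4,2) S=120.0200 payoff=21.5400 vs cont=31.3375 → 31.3375 [wait]  node(4,3) S=173.1669 payoff=0.0000 vs cont=10.8059 → 10.8059 [wait]  node(4,4) S=249.8482 payoff=0.0000 vs cont=1.7469 → 1.7469 [wait]  ⇒ S*(4)=57.6542
t_3: node(3,0) S=69.2527 payoff=72.3073 vs cont=71.7874 → 72.3073 [stop]  node(3,1) S=99.9190 payoff=41.6410 vs cont=45.6972 → 45.6972 [wait]  node(3,2) S=144.1648 payoff=0.0000 vs cont=21.6436 → 21.6436 [wait]  node(3,3) S=208.0035 payoff=0.0000 vs cont=6.5430 → 6.5430 [wait]  ⇒ S*(3)=69.2527
t_2: node(2,0) S=83.1845 payoff=58.3755 vs cont=59.5941 → 59.5941 [wait]  node(2,1) S=120.0200 payoff=21.5400 vs cont=34.2981 → 34.2981 [wait]  node(2,2) S=173.1669 payoff=0.0000 vs cont=14.5206 → 14.5206 [wait]  ⇒ S*(2)=-
t_1: node(1,0) S=99.9190 payoff=41.6410 vs cont=47.5518 → 47.5518 [wait]  node(1,1) S=144.1648 payoff=0.0000 vs cont=24.9409 → 24.9409 [wait]  ⇒ S*(1)=-
t_0: node(0,0) S=120.0200 payoff=21.5400 vs cont=36.8147 → 36.8147 [wait]  ⇒ S*(0)=-

price = 36.8147
boundary = - - - 69.2527 57.6542 69.2527 83.1845 99.9190 83.1845
tree:
36.8147
47.5518 24.9409
59.5941 34.2981 14.5206
72.3073 45.6972 21.6436 6.5430
83.9058 58.6926 31.3375 10.8059 1.7469
93.5618 72.3073 43.7583 17.4876 3.2940 0.0000
101.6005 83.9058 58.3755 27.5292 6.2112 0.0000 0.0000
108.2930 93.5618 72.3073 41.6410 11.7118 0.0000 0.0000 0.0000
113.8646 101.6005 83.9058 58.3755 22.0838 0.0000 0.0000 0.0000 0.0000
118.5030 108.2930 93.5618 72.3073 41.6410 0.0000 0.0000 0.0000 0.0000 0.0000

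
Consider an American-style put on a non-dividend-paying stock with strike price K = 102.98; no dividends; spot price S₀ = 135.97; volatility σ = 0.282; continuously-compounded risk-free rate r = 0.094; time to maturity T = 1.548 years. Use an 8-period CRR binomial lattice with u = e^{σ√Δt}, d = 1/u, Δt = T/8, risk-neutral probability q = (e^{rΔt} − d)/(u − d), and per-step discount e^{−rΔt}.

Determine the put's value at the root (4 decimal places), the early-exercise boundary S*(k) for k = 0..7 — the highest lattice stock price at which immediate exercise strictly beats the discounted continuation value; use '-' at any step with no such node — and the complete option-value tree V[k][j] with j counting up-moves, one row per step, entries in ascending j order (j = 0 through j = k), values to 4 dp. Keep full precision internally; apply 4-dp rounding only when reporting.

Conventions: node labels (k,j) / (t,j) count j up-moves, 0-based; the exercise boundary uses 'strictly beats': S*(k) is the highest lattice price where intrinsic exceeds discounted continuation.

params: Δt=0.19350 u=1.13207 d=0.88334 q=0.54282 e^(-rΔt)=0.98198
t_8 payoffs: 52.5770 38.3844 20.1954 0.0000 0.0000 0.0000 0.0000 0.0000 0.0000
t_7: node(7,0) S=57.0597 payoff=45.9203 vs cont=44.0641 → 45.9203 [stop]  node(7,1) S=73.1268 payoff=29.8532 vs cont=27.9971 → 29.8532 [stop]  node(7,2) S=93.7180 payoff=9.2620 vs cont=9.0664 → 9.2620 [stop]  node(7,3) S=120.1074 payoff=0.0000 vs cont=0.0000 → 0.0000 [wait]  node(7,4) S=153.9276 payoff=0.0000 vs cont=0.0000 → 0.0000 [wait]  node(7,5) S=197.2709 payoff=0.0000 vs cont=0.0000 → 0.0000 [wait]  node(7,6) S=252.8191 payoff=0.0000 vs cont=0.0000 → 0.0000 [wait]  node(7,7) S=324.0086 payoff=0.0000 vs cont=0.0000 → 0.0000 [wait]  ⇒ S*(7)=93.7180
t_6: node(6,0) S=64.5956 payoff=38.3844 vs cont=36.5282 → 38.3844 [stop]  node(6,1) S=82.7846 payoff=20.1954 vs cont=18.3392 → 20.1954 [stop]  node(6,2) S=106.0954 payoff=0.0000 vs cont=4.1580 → 4.1580 [wait]  node(6,3) S=135.9700 payoff=0.0000 vs cont=0.0000 → 0.0000 [wait]  node(6,4) S=174.2568 payoff=0.0000 vs cont=0.0000 → 0.0000 [wait]  node(6,5) S=223.3245 payoff=0.0000 vs cont=0.0000 → 0.0000 [wait]  node(6,6) S=286.2089 payoff=0.0000 vs cont=0.0000 → 0.0000 [wait]  ⇒ S*(6)=82.7846
t_5: node(5,0) S=73.1268 payoff=29.8532 vs cont=27.9971 → 29.8532 [stop]  node(5,1) S=93.7180 payoff=9.2620 vs cont=11.2828 → 11.2828 [wait]  node(5,2) S=120.1074 payoff=0.0000 vs cont=1.8667 → 1.8667 [wait]  node(5,3) S=153.9276 payoff=0.0000 vs cont=0.0000 → 0.0000 [wait]  node(5,4) S=197.2709 payoff=0.0000 vs cont=0.0000 → 0.0000 [wait]  node(5,5) S=252.8191 payoff=0.0000 vs cont=0.0000 → 0.0000 [wait]  ⇒ S*(5)=73.1268
t_4: node(4,0) S=82.7846 payoff=20.1954 vs cont=19.4164 → 20.1954 [stop]  node(4,1) S=106.0954 payoff=0.0000 vs cont=6.0603 → 6.0603 [wait]  node(4,2) S=135.9700 payoff=0.0000 vs cont=0.8380 → 0.8380 [wait]  node(4,3) S=174.2568 payoff=0.0000 vs cont=0.0000 → 0.0000 [wait]  node(4,4) S=223.3245 payoff=0.0000 vs cont=0.0000 → 0.0000 [wait]  ⇒ S*(4)=82.7846
t_3: node(3,0) S=93.7180 payoff=9.2620 vs cont=12.2968 → 12.2968 [wait]  node(3,1) S=120.1074 payoff=0.0000 vs cont=3.1674 → 3.1674 [wait]  node(3,2) S=153.9276 payoff=0.0000 vs cont=0.3762 → 0.3762 [wait]  node(3,3) S=197.2709 payoff=0.0000 vs cont=0.0000 → 0.0000 [wait]  ⇒ S*(3)=-
t_2: node(2,0) S=106.0954 payoff=0.0000 vs cont=7.2088 → 7.2088 [wait]  node(2,1) S=135.9700 payoff=0.0000 vs cont=1.6225 → 1.6225 [wait]  node(2,2) S=174.2568 payoff=0.0000 vs cont=0.1689 → 0.1689 [wait]  ⇒ S*(2)=-
t_1: node(1,0) S=120.1074 payoff=0.0000 vs cont=4.1012 → 4.1012 [wait]  node(1,1) S=153.9276 payoff=0.0000 vs cont=0.8184 → 0.8184 [wait]  ⇒ S*(1)=-
t_0: node(0,0) S=135.9700 payoff=0.0000 vs cont=2.2774 → 2.2774 [wait]  ⇒ S*(0)=-

price = 2.2774
boundary = - - - - 82.7846 73.1268 82.7846 93.7180
tree:
2.2774
4.1012 0.8184
7.2088 1.6225 0.1689
12.2968 3.1674 0.3762 0.0000
20.1954 6.0603 0.8380 0.0000 0.0000
29.8532 11.2828 1.8667 0.0000 0.0000 0.0000
38.3844 20.1954 4.1580 0.0000 0.0000 0.0000 0.0000
45.9203 29.8532 9.2620 0.0000 0.0000 0.0000 0.0000 0.0000
52.5770 38.3844 20.1954 0.0000 0.0000 0.0000 0.0000 0.0000 0.0000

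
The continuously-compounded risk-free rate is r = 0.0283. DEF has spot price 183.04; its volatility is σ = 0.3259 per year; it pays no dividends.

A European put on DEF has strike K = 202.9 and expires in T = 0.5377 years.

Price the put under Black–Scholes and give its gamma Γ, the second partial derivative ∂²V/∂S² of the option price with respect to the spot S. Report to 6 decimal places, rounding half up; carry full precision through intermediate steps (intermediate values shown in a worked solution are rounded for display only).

price = 27.814110
Γ = 0.008844

σ√T = 0.3259·√0.5377 = 0.238976
d₁ = (ln(S/K) + (r+σ²/2)T) / (σ√T) = (ln(183.04/202.9) + (0.0283+0.3259²/2)·0.5377) / 0.238976 = (-0.103009 + 0.043772) / 0.238976 = -0.247878
d₂ = d₁ − σ√T = -0.247878 − 0.238976 = -0.486854
e^{−rT} = 0.984898
N(−d₁) = 0.597886,  N(−d₂) = 0.686819
Put price V = K·e^{−rT}·N(−d₂) − S·N(−d₁) = 137.251074 − 109.436964 = 27.814110
φ(d₁) = (1/√(2π))·e^{−d₁²/2} = 0.386872
Γ = φ(d₁) / (S·σ·√T) = 0.008844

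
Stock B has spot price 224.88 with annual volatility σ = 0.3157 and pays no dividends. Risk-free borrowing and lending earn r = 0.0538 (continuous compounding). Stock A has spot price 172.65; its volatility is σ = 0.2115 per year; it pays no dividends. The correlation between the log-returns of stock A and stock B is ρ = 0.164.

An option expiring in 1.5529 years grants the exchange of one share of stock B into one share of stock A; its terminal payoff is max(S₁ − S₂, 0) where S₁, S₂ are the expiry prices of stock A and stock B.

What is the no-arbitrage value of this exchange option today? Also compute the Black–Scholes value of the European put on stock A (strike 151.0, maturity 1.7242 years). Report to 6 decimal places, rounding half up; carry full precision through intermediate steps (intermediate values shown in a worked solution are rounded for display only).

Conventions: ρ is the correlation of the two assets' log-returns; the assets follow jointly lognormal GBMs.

σ_eff = √(σ₁² + σ₂² − 2ρσ₁σ₂) = √(0.2115² + 0.3157² − 2·0.164·0.2115·0.3157) = 0.349997
d₁ = (ln(S₁/S₂) + (q₂ − q₁ + σ_eff²/2)T) / (σ_eff√T) = (ln(172.65/224.88) + (0.0 − 0.0 + 0.061249)·1.5529) / 0.436150 = -0.387910
d₂ = d₁ − σ_eff√T = -0.387910 − 0.436150 = -0.824060
N(d₁) = 0.349041,  N(d₂) = 0.204953
V = S₁·e^{−q₁T}·N(d₁) − S₂·e^{−q₂T}·N(d₂) = 60.262007 − 46.089770 = 14.172237
[vanilla: stock A put K=151.0]
σ√T = 0.2115·√1.7242 = 0.277718
d₁ = (ln(S/K) + (r+σ²/2)T) / (σ√T) = (ln(172.65/151.0) + (0.0538+0.2115²/2)·1.7242) / 0.277718 = (0.133987 + 0.131326) / 0.277718 = 0.955329
d₂ = d₁ − σ√T = 0.955329 − 0.277718 = 0.677611
e^{−rT} = 0.911410
N(−d₁) = 0.169706,  N(−d₂) = 0.249009
price = K·e^{−rT}·N(−d₂) − S·N(−d₁) = 34.269380 − 29.299675 = 4.969705

exchange price = 14.172237
price(stock A put K=151.0) = 4.969705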